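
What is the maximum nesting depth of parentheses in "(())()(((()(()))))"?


Input: "(())()(((()(()))))"
Tracking depth:
  Position 0 '(': depth becomes 1
  Position 1 '(': depth becomes 2
  Position 2 ')': depth becomes 1
  Position 3 ')': depth becomes 0
  Position 4 '(': depth becomes 1
  Position 5 ')': depth becomes 0
  Position 6 '(': depth becomes 1
  Position 7 '(': depth becomes 2
  Position 8 '(': depth becomes 3
  Position 9 '(': depth becomes 4
  Position 10 ')': depth becomes 3
  Position 11 '(': depth becomes 4
  Position 12 '(': depth becomes 5
  Position 13 ')': depth becomes 4
  Position 14 ')': depth becomes 3
  Position 15 ')': depth becomes 2
  Position 16 ')': depth becomes 1
  Position 17 ')': depth becomes 0
Maximum depth reached: 5

5


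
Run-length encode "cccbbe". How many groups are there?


Input: cccbbe
Scanning for consecutive runs:
  Group 1: 'c' x 3 (positions 0-2)
  Group 2: 'b' x 2 (positions 3-4)
  Group 3: 'e' x 1 (positions 5-5)
Total groups: 3

3


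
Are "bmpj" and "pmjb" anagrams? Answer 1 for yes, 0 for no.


Strings: "bmpj", "pmjb"
Sorted first:  bjmp
Sorted second: bjmp
Sorted forms match => anagrams

1


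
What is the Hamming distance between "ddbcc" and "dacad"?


Comparing "ddbcc" and "dacad" position by position:
  Position 0: 'd' vs 'd' => same
  Position 1: 'd' vs 'a' => differ
  Position 2: 'b' vs 'c' => differ
  Position 3: 'c' vs 'a' => differ
  Position 4: 'c' vs 'd' => differ
Total differences (Hamming distance): 4

4


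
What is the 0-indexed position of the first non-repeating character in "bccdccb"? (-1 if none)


Input: bccdccb
Character frequencies:
  'b': 2
  'c': 4
  'd': 1
Scanning left to right for freq == 1:
  Position 0 ('b'): freq=2, skip
  Position 1 ('c'): freq=4, skip
  Position 2 ('c'): freq=4, skip
  Position 3 ('d'): unique! => answer = 3

3


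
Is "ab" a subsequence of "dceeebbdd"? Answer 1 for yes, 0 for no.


Check if "ab" is a subsequence of "dceeebbdd"
Greedy scan:
  Position 0 ('d'): no match needed
  Position 1 ('c'): no match needed
  Position 2 ('e'): no match needed
  Position 3 ('e'): no match needed
  Position 4 ('e'): no match needed
  Position 5 ('b'): no match needed
  Position 6 ('b'): no match needed
  Position 7 ('d'): no match needed
  Position 8 ('d'): no match needed
Only matched 0/2 characters => not a subsequence

0


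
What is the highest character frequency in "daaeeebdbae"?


Input: daaeeebdbae
Character counts:
  'a': 3
  'b': 2
  'd': 2
  'e': 4
Maximum frequency: 4

4


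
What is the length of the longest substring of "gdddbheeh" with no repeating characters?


Input: "gdddbheeh"
Sliding window (track last position of each char):
  Position 0 ('g'): window [0,0] length 1 -- new best
  Position 1 ('d'): window [0,1] length 2 -- new best
  Position 2 ('d'): repeat (last at 1), move window start to 2
  Position 2 ('d'): window [2,2] length 1
  Position 3 ('d'): repeat (last at 2), move window start to 3
  Position 3 ('d'): window [3,3] length 1
  Position 4 ('b'): window [3,4] length 2
  Position 5 ('h'): window [3,5] length 3 -- new best
  Position 6 ('e'): window [3,6] length 4 -- new best
  Position 7 ('e'): repeat (last at 6), move window start to 7
  Position 7 ('e'): window [7,7] length 1
  Position 8 ('h'): window [7,8] length 2
Longest substring with no repeats: "dbhe" with length 4

4


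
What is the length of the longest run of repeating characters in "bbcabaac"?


Input: "bbcabaac"
Scanning for longest run:
  Position 1 ('b'): continues run of 'b', length=2
  Position 2 ('c'): new char, reset run to 1
  Position 3 ('a'): new char, reset run to 1
  Position 4 ('b'): new char, reset run to 1
  Position 5 ('a'): new char, reset run to 1
  Position 6 ('a'): continues run of 'a', length=2
  Position 7 ('c'): new char, reset run to 1
Longest run: 'b' with length 2

2


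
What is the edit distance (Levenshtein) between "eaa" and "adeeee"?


Computing edit distance: "eaa" -> "adeeee"
DP table:
           a    d    e    e    e    e
      0    1    2    3    4    5    6
  e   1    1    2    2    3    4    5
  a   2    1    2    3    3    4    5
  a   3    2    2    3    4    4    5
Edit distance = dp[3][6] = 5

5


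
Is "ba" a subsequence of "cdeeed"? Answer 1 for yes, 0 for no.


Check if "ba" is a subsequence of "cdeeed"
Greedy scan:
  Position 0 ('c'): no match needed
  Position 1 ('d'): no match needed
  Position 2 ('e'): no match needed
  Position 3 ('e'): no match needed
  Position 4 ('e'): no match needed
  Position 5 ('d'): no match needed
Only matched 0/2 characters => not a subsequence

0


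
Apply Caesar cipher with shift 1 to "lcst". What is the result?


Caesar cipher: shift "lcst" by 1
  'l' (pos 11) + 1 = pos 12 = 'm'
  'c' (pos 2) + 1 = pos 3 = 'd'
  's' (pos 18) + 1 = pos 19 = 't'
  't' (pos 19) + 1 = pos 20 = 'u'
Result: mdtu

mdtu


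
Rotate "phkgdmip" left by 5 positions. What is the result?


Input: "phkgdmip", rotate left by 5
First 5 characters: "phkgd"
Remaining characters: "mip"
Concatenate remaining + first: "mip" + "phkgd" = "mipphkgd"

mipphkgd


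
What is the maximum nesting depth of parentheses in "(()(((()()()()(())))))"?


Input: "(()(((()()()()(())))))"
Tracking depth:
  Position 0 '(': depth becomes 1
  Position 1 '(': depth becomes 2
  Position 2 ')': depth becomes 1
  Position 3 '(': depth becomes 2
  Position 4 '(': depth becomes 3
  Position 5 '(': depth becomes 4
  Position 6 '(': depth becomes 5
  Position 7 ')': depth becomes 4
  Position 8 '(': depth becomes 5
  Position 9 ')': depth becomes 4
  Position 10 '(': depth becomes 5
  Position 11 ')': depth becomes 4
  Position 12 '(': depth becomes 5
  Position 13 ')': depth becomes 4
  Position 14 '(': depth becomes 5
  Position 15 '(': depth becomes 6
  Position 16 ')': depth becomes 5
  Position 17 ')': depth becomes 4
  Position 18 ')': depth becomes 3
  Position 19 ')': depth becomes 2
  Position 20 ')': depth becomes 1
  Position 21 ')': depth becomes 0
Maximum depth reached: 6

6


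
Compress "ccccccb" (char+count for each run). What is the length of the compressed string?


Input: ccccccb
Runs:
  'c' x 6 => "c6"
  'b' x 1 => "b1"
Compressed: "c6b1"
Compressed length: 4

4


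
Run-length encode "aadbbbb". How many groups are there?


Input: aadbbbb
Scanning for consecutive runs:
  Group 1: 'a' x 2 (positions 0-1)
  Group 2: 'd' x 1 (positions 2-2)
  Group 3: 'b' x 4 (positions 3-6)
Total groups: 3

3


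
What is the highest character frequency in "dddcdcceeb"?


Input: dddcdcceeb
Character counts:
  'b': 1
  'c': 3
  'd': 4
  'e': 2
Maximum frequency: 4

4


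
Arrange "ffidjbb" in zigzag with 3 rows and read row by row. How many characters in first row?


Zigzag "ffidjbb" into 3 rows:
Placing characters:
  'f' => row 0
  'f' => row 1
  'i' => row 2
  'd' => row 1
  'j' => row 0
  'b' => row 1
  'b' => row 2
Rows:
  Row 0: "fj"
  Row 1: "fdb"
  Row 2: "ib"
First row length: 2

2


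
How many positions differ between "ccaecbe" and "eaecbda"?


Comparing "ccaecbe" and "eaecbda" position by position:
  Position 0: 'c' vs 'e' => DIFFER
  Position 1: 'c' vs 'a' => DIFFER
  Position 2: 'a' vs 'e' => DIFFER
  Position 3: 'e' vs 'c' => DIFFER
  Position 4: 'c' vs 'b' => DIFFER
  Position 5: 'b' vs 'd' => DIFFER
  Position 6: 'e' vs 'a' => DIFFER
Positions that differ: 7

7


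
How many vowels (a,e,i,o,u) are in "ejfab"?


Input: ejfab
Checking each character:
  'e' at position 0: vowel (running total: 1)
  'j' at position 1: consonant
  'f' at position 2: consonant
  'a' at position 3: vowel (running total: 2)
  'b' at position 4: consonant
Total vowels: 2

2


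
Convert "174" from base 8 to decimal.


Input: "174" in base 8
Positional expansion:
  Digit '1' (value 1) x 8^2 = 64
  Digit '7' (value 7) x 8^1 = 56
  Digit '4' (value 4) x 8^0 = 4
Sum = 124

124


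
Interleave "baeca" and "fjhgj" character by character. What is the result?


Interleaving "baeca" and "fjhgj":
  Position 0: 'b' from first, 'f' from second => "bf"
  Position 1: 'a' from first, 'j' from second => "aj"
  Position 2: 'e' from first, 'h' from second => "eh"
  Position 3: 'c' from first, 'g' from second => "cg"
  Position 4: 'a' from first, 'j' from second => "aj"
Result: bfajehcgaj

bfajehcgaj


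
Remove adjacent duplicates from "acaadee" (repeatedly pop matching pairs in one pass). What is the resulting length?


Input: acaadee
Stack-based adjacent duplicate removal:
  Read 'a': push. Stack: a
  Read 'c': push. Stack: ac
  Read 'a': push. Stack: aca
  Read 'a': matches stack top 'a' => pop. Stack: ac
  Read 'd': push. Stack: acd
  Read 'e': push. Stack: acde
  Read 'e': matches stack top 'e' => pop. Stack: acd
Final stack: "acd" (length 3)

3


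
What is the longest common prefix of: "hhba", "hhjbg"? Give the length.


Words: hhba, hhjbg
  Position 0: all 'h' => match
  Position 1: all 'h' => match
  Position 2: ('b', 'j') => mismatch, stop
LCP = "hh" (length 2)

2


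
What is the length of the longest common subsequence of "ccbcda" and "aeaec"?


LCS of "ccbcda" and "aeaec"
DP table:
           a    e    a    e    c
      0    0    0    0    0    0
  c   0    0    0    0    0    1
  c   0    0    0    0    0    1
  b   0    0    0    0    0    1
  c   0    0    0    0    0    1
  d   0    0    0    0    0    1
  a   0    1    1    1    1    1
LCS length = dp[6][5] = 1

1


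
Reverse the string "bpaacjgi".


Input: bpaacjgi
Reading characters right to left:
  Position 7: 'i'
  Position 6: 'g'
  Position 5: 'j'
  Position 4: 'c'
  Position 3: 'a'
  Position 2: 'a'
  Position 1: 'p'
  Position 0: 'b'
Reversed: igjcaapb

igjcaapb


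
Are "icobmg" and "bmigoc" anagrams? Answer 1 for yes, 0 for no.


Strings: "icobmg", "bmigoc"
Sorted first:  bcgimo
Sorted second: bcgimo
Sorted forms match => anagrams

1


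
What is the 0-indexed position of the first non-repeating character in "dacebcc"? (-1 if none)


Input: dacebcc
Character frequencies:
  'a': 1
  'b': 1
  'c': 3
  'd': 1
  'e': 1
Scanning left to right for freq == 1:
  Position 0 ('d'): unique! => answer = 0

0


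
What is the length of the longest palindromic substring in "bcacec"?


Input: "bcacec"
Checking substrings for palindromes:
  [1:4] "cac" (len 3) => palindrome
  [3:6] "cec" (len 3) => palindrome
Longest palindromic substring: "cac" with length 3

3


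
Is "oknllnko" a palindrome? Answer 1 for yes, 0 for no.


Input: oknllnko
Reversed: oknllnko
  Compare pos 0 ('o') with pos 7 ('o'): match
  Compare pos 1 ('k') with pos 6 ('k'): match
  Compare pos 2 ('n') with pos 5 ('n'): match
  Compare pos 3 ('l') with pos 4 ('l'): match
Result: palindrome

1


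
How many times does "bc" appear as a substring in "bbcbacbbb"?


Searching for "bc" in "bbcbacbbb"
Scanning each position:
  Position 0: "bb" => no
  Position 1: "bc" => MATCH
  Position 2: "cb" => no
  Position 3: "ba" => no
  Position 4: "ac" => no
  Position 5: "cb" => no
  Position 6: "bb" => no
  Position 7: "bb" => no
Total occurrences: 1

1


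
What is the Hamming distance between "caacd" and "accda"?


Comparing "caacd" and "accda" position by position:
  Position 0: 'c' vs 'a' => differ
  Position 1: 'a' vs 'c' => differ
  Position 2: 'a' vs 'c' => differ
  Position 3: 'c' vs 'd' => differ
  Position 4: 'd' vs 'a' => differ
Total differences (Hamming distance): 5

5


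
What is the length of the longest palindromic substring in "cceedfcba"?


Input: "cceedfcba"
Checking substrings for palindromes:
  [0:2] "cc" (len 2) => palindrome
  [2:4] "ee" (len 2) => palindrome
Longest palindromic substring: "cc" with length 2

2


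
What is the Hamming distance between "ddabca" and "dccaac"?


Comparing "ddabca" and "dccaac" position by position:
  Position 0: 'd' vs 'd' => same
  Position 1: 'd' vs 'c' => differ
  Position 2: 'a' vs 'c' => differ
  Position 3: 'b' vs 'a' => differ
  Position 4: 'c' vs 'a' => differ
  Position 5: 'a' vs 'c' => differ
Total differences (Hamming distance): 5

5


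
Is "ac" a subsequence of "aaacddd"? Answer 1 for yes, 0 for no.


Check if "ac" is a subsequence of "aaacddd"
Greedy scan:
  Position 0 ('a'): matches sub[0] = 'a'
  Position 1 ('a'): no match needed
  Position 2 ('a'): no match needed
  Position 3 ('c'): matches sub[1] = 'c'
  Position 4 ('d'): no match needed
  Position 5 ('d'): no match needed
  Position 6 ('d'): no match needed
All 2 characters matched => is a subsequence

1


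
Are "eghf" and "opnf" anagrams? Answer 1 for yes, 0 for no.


Strings: "eghf", "opnf"
Sorted first:  efgh
Sorted second: fnop
Differ at position 0: 'e' vs 'f' => not anagrams

0


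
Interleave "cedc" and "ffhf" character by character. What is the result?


Interleaving "cedc" and "ffhf":
  Position 0: 'c' from first, 'f' from second => "cf"
  Position 1: 'e' from first, 'f' from second => "ef"
  Position 2: 'd' from first, 'h' from second => "dh"
  Position 3: 'c' from first, 'f' from second => "cf"
Result: cfefdhcf

cfefdhcf


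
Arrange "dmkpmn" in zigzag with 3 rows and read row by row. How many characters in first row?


Zigzag "dmkpmn" into 3 rows:
Placing characters:
  'd' => row 0
  'm' => row 1
  'k' => row 2
  'p' => row 1
  'm' => row 0
  'n' => row 1
Rows:
  Row 0: "dm"
  Row 1: "mpn"
  Row 2: "k"
First row length: 2

2


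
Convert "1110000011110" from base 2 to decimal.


Input: "1110000011110" in base 2
Positional expansion:
  Digit '1' (value 1) x 2^12 = 4096
  Digit '1' (value 1) x 2^11 = 2048
  Digit '1' (value 1) x 2^10 = 1024
  Digit '0' (value 0) x 2^9 = 0
  Digit '0' (value 0) x 2^8 = 0
  Digit '0' (value 0) x 2^7 = 0
  Digit '0' (value 0) x 2^6 = 0
  Digit '0' (value 0) x 2^5 = 0
  Digit '1' (value 1) x 2^4 = 16
  Digit '1' (value 1) x 2^3 = 8
  Digit '1' (value 1) x 2^2 = 4
  Digit '1' (value 1) x 2^1 = 2
  Digit '0' (value 0) x 2^0 = 0
Sum = 7198

7198


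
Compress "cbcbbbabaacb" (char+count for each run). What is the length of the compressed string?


Input: cbcbbbabaacb
Runs:
  'c' x 1 => "c1"
  'b' x 1 => "b1"
  'c' x 1 => "c1"
  'b' x 3 => "b3"
  'a' x 1 => "a1"
  'b' x 1 => "b1"
  'a' x 2 => "a2"
  'c' x 1 => "c1"
  'b' x 1 => "b1"
Compressed: "c1b1c1b3a1b1a2c1b1"
Compressed length: 18

18


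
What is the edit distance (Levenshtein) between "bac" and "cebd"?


Computing edit distance: "bac" -> "cebd"
DP table:
           c    e    b    d
      0    1    2    3    4
  b   1    1    2    2    3
  a   2    2    2    3    3
  c   3    2    3    3    4
Edit distance = dp[3][4] = 4

4


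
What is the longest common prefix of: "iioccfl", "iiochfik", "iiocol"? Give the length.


Words: iioccfl, iiochfik, iiocol
  Position 0: all 'i' => match
  Position 1: all 'i' => match
  Position 2: all 'o' => match
  Position 3: all 'c' => match
  Position 4: ('c', 'h', 'o') => mismatch, stop
LCP = "iioc" (length 4)

4


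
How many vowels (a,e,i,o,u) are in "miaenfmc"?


Input: miaenfmc
Checking each character:
  'm' at position 0: consonant
  'i' at position 1: vowel (running total: 1)
  'a' at position 2: vowel (running total: 2)
  'e' at position 3: vowel (running total: 3)
  'n' at position 4: consonant
  'f' at position 5: consonant
  'm' at position 6: consonant
  'c' at position 7: consonant
Total vowels: 3

3


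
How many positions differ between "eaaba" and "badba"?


Comparing "eaaba" and "badba" position by position:
  Position 0: 'e' vs 'b' => DIFFER
  Position 1: 'a' vs 'a' => same
  Position 2: 'a' vs 'd' => DIFFER
  Position 3: 'b' vs 'b' => same
  Position 4: 'a' vs 'a' => same
Positions that differ: 2

2


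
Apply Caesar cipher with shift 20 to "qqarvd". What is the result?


Caesar cipher: shift "qqarvd" by 20
  'q' (pos 16) + 20 = pos 10 = 'k'
  'q' (pos 16) + 20 = pos 10 = 'k'
  'a' (pos 0) + 20 = pos 20 = 'u'
  'r' (pos 17) + 20 = pos 11 = 'l'
  'v' (pos 21) + 20 = pos 15 = 'p'
  'd' (pos 3) + 20 = pos 23 = 'x'
Result: kkulpx

kkulpx


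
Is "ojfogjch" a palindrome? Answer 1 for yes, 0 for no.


Input: ojfogjch
Reversed: hcjgofjo
  Compare pos 0 ('o') with pos 7 ('h'): MISMATCH
  Compare pos 1 ('j') with pos 6 ('c'): MISMATCH
  Compare pos 2 ('f') with pos 5 ('j'): MISMATCH
  Compare pos 3 ('o') with pos 4 ('g'): MISMATCH
Result: not a palindrome

0


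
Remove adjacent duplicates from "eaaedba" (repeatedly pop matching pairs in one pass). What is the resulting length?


Input: eaaedba
Stack-based adjacent duplicate removal:
  Read 'e': push. Stack: e
  Read 'a': push. Stack: ea
  Read 'a': matches stack top 'a' => pop. Stack: e
  Read 'e': matches stack top 'e' => pop. Stack: (empty)
  Read 'd': push. Stack: d
  Read 'b': push. Stack: db
  Read 'a': push. Stack: dba
Final stack: "dba" (length 3)

3


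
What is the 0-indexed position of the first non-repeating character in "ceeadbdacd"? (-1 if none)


Input: ceeadbdacd
Character frequencies:
  'a': 2
  'b': 1
  'c': 2
  'd': 3
  'e': 2
Scanning left to right for freq == 1:
  Position 0 ('c'): freq=2, skip
  Position 1 ('e'): freq=2, skip
  Position 2 ('e'): freq=2, skip
  Position 3 ('a'): freq=2, skip
  Position 4 ('d'): freq=3, skip
  Position 5 ('b'): unique! => answer = 5

5


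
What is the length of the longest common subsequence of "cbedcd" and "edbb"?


LCS of "cbedcd" and "edbb"
DP table:
           e    d    b    b
      0    0    0    0    0
  c   0    0    0    0    0
  b   0    0    0    1    1
  e   0    1    1    1    1
  d   0    1    2    2    2
  c   0    1    2    2    2
  d   0    1    2    2    2
LCS length = dp[6][4] = 2

2


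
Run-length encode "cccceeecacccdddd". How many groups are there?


Input: cccceeecacccdddd
Scanning for consecutive runs:
  Group 1: 'c' x 4 (positions 0-3)
  Group 2: 'e' x 3 (positions 4-6)
  Group 3: 'c' x 1 (positions 7-7)
  Group 4: 'a' x 1 (positions 8-8)
  Group 5: 'c' x 3 (positions 9-11)
  Group 6: 'd' x 4 (positions 12-15)
Total groups: 6

6


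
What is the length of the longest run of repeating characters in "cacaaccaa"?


Input: "cacaaccaa"
Scanning for longest run:
  Position 1 ('a'): new char, reset run to 1
  Position 2 ('c'): new char, reset run to 1
  Position 3 ('a'): new char, reset run to 1
  Position 4 ('a'): continues run of 'a', length=2
  Position 5 ('c'): new char, reset run to 1
  Position 6 ('c'): continues run of 'c', length=2
  Position 7 ('a'): new char, reset run to 1
  Position 8 ('a'): continues run of 'a', length=2
Longest run: 'a' with length 2

2


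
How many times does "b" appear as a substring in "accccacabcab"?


Searching for "b" in "accccacabcab"
Scanning each position:
  Position 0: "a" => no
  Position 1: "c" => no
  Position 2: "c" => no
  Position 3: "c" => no
  Position 4: "c" => no
  Position 5: "a" => no
  Position 6: "c" => no
  Position 7: "a" => no
  Position 8: "b" => MATCH
  Position 9: "c" => no
  Position 10: "a" => no
  Position 11: "b" => MATCH
Total occurrences: 2

2


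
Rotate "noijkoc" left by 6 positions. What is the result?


Input: "noijkoc", rotate left by 6
First 6 characters: "noijko"
Remaining characters: "c"
Concatenate remaining + first: "c" + "noijko" = "cnoijko"

cnoijko


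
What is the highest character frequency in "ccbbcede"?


Input: ccbbcede
Character counts:
  'b': 2
  'c': 3
  'd': 1
  'e': 2
Maximum frequency: 3

3


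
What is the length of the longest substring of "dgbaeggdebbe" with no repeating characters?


Input: "dgbaeggdebbe"
Sliding window (track last position of each char):
  Position 0 ('d'): window [0,0] length 1 -- new best
  Position 1 ('g'): window [0,1] length 2 -- new best
  Position 2 ('b'): window [0,2] length 3 -- new best
  Position 3 ('a'): window [0,3] length 4 -- new best
  Position 4 ('e'): window [0,4] length 5 -- new best
  Position 5 ('g'): repeat (last at 1), move window start to 2
  Position 5 ('g'): window [2,5] length 4
  Position 6 ('g'): repeat (last at 5), move window start to 6
  Position 6 ('g'): window [6,6] length 1
  Position 7 ('d'): window [6,7] length 2
  Position 8 ('e'): window [6,8] length 3
  Position 9 ('b'): window [6,9] length 4
  Position 10 ('b'): repeat (last at 9), move window start to 10
  Position 10 ('b'): window [10,10] length 1
  Position 11 ('e'): window [10,11] length 2
Longest substring with no repeats: "dgbae" with length 5

5


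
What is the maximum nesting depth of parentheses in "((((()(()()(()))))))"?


Input: "((((()(()()(()))))))"
Tracking depth:
  Position 0 '(': depth becomes 1
  Position 1 '(': depth becomes 2
  Position 2 '(': depth becomes 3
  Position 3 '(': depth becomes 4
  Position 4 '(': depth becomes 5
  Position 5 ')': depth becomes 4
  Position 6 '(': depth becomes 5
  Position 7 '(': depth becomes 6
  Position 8 ')': depth becomes 5
  Position 9 '(': depth becomes 6
  Position 10 ')': depth becomes 5
  Position 11 '(': depth becomes 6
  Position 12 '(': depth becomes 7
  Position 13 ')': depth becomes 6
  Position 14 ')': depth becomes 5
  Position 15 ')': depth becomes 4
  Position 16 ')': depth becomes 3
  Position 17 ')': depth becomes 2
  Position 18 ')': depth becomes 1
  Position 19 ')': depth becomes 0
Maximum depth reached: 7

7


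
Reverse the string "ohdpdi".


Input: ohdpdi
Reading characters right to left:
  Position 5: 'i'
  Position 4: 'd'
  Position 3: 'p'
  Position 2: 'd'
  Position 1: 'h'
  Position 0: 'o'
Reversed: idpdho

idpdho


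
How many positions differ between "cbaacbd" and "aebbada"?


Comparing "cbaacbd" and "aebbada" position by position:
  Position 0: 'c' vs 'a' => DIFFER
  Position 1: 'b' vs 'e' => DIFFER
  Position 2: 'a' vs 'b' => DIFFER
  Position 3: 'a' vs 'b' => DIFFER
  Position 4: 'c' vs 'a' => DIFFER
  Position 5: 'b' vs 'd' => DIFFER
  Position 6: 'd' vs 'a' => DIFFER
Positions that differ: 7

7


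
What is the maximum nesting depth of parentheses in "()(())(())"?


Input: "()(())(())"
Tracking depth:
  Position 0 '(': depth becomes 1
  Position 1 ')': depth becomes 0
  Position 2 '(': depth becomes 1
  Position 3 '(': depth becomes 2
  Position 4 ')': depth becomes 1
  Position 5 ')': depth becomes 0
  Position 6 '(': depth becomes 1
  Position 7 '(': depth becomes 2
  Position 8 ')': depth becomes 1
  Position 9 ')': depth becomes 0
Maximum depth reached: 2

2


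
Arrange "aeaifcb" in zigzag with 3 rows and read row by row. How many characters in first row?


Zigzag "aeaifcb" into 3 rows:
Placing characters:
  'a' => row 0
  'e' => row 1
  'a' => row 2
  'i' => row 1
  'f' => row 0
  'c' => row 1
  'b' => row 2
Rows:
  Row 0: "af"
  Row 1: "eic"
  Row 2: "ab"
First row length: 2

2


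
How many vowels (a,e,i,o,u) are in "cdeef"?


Input: cdeef
Checking each character:
  'c' at position 0: consonant
  'd' at position 1: consonant
  'e' at position 2: vowel (running total: 1)
  'e' at position 3: vowel (running total: 2)
  'f' at position 4: consonant
Total vowels: 2

2


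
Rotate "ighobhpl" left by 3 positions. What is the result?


Input: "ighobhpl", rotate left by 3
First 3 characters: "igh"
Remaining characters: "obhpl"
Concatenate remaining + first: "obhpl" + "igh" = "obhpligh"

obhpligh


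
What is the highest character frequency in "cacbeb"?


Input: cacbeb
Character counts:
  'a': 1
  'b': 2
  'c': 2
  'e': 1
Maximum frequency: 2

2


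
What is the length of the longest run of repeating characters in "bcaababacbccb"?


Input: "bcaababacbccb"
Scanning for longest run:
  Position 1 ('c'): new char, reset run to 1
  Position 2 ('a'): new char, reset run to 1
  Position 3 ('a'): continues run of 'a', length=2
  Position 4 ('b'): new char, reset run to 1
  Position 5 ('a'): new char, reset run to 1
  Position 6 ('b'): new char, reset run to 1
  Position 7 ('a'): new char, reset run to 1
  Position 8 ('c'): new char, reset run to 1
  Position 9 ('b'): new char, reset run to 1
  Position 10 ('c'): new char, reset run to 1
  Position 11 ('c'): continues run of 'c', length=2
  Position 12 ('b'): new char, reset run to 1
Longest run: 'a' with length 2

2


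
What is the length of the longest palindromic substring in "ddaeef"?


Input: "ddaeef"
Checking substrings for palindromes:
  [0:2] "dd" (len 2) => palindrome
  [3:5] "ee" (len 2) => palindrome
Longest palindromic substring: "dd" with length 2

2


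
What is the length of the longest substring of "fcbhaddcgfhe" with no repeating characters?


Input: "fcbhaddcgfhe"
Sliding window (track last position of each char):
  Position 0 ('f'): window [0,0] length 1 -- new best
  Position 1 ('c'): window [0,1] length 2 -- new best
  Position 2 ('b'): window [0,2] length 3 -- new best
  Position 3 ('h'): window [0,3] length 4 -- new best
  Position 4 ('a'): window [0,4] length 5 -- new best
  Position 5 ('d'): window [0,5] length 6 -- new best
  Position 6 ('d'): repeat (last at 5), move window start to 6
  Position 6 ('d'): window [6,6] length 1
  Position 7 ('c'): window [6,7] length 2
  Position 8 ('g'): window [6,8] length 3
  Position 9 ('f'): window [6,9] length 4
  Position 10 ('h'): window [6,10] length 5
  Position 11 ('e'): window [6,11] length 6
Longest substring with no repeats: "fcbhad" with length 6

6


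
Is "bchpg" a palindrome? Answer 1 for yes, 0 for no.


Input: bchpg
Reversed: gphcb
  Compare pos 0 ('b') with pos 4 ('g'): MISMATCH
  Compare pos 1 ('c') with pos 3 ('p'): MISMATCH
Result: not a palindrome

0


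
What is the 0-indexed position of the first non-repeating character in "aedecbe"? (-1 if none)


Input: aedecbe
Character frequencies:
  'a': 1
  'b': 1
  'c': 1
  'd': 1
  'e': 3
Scanning left to right for freq == 1:
  Position 0 ('a'): unique! => answer = 0

0


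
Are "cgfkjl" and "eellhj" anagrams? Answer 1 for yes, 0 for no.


Strings: "cgfkjl", "eellhj"
Sorted first:  cfgjkl
Sorted second: eehjll
Differ at position 0: 'c' vs 'e' => not anagrams

0


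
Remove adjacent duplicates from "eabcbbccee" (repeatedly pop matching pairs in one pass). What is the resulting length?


Input: eabcbbccee
Stack-based adjacent duplicate removal:
  Read 'e': push. Stack: e
  Read 'a': push. Stack: ea
  Read 'b': push. Stack: eab
  Read 'c': push. Stack: eabc
  Read 'b': push. Stack: eabcb
  Read 'b': matches stack top 'b' => pop. Stack: eabc
  Read 'c': matches stack top 'c' => pop. Stack: eab
  Read 'c': push. Stack: eabc
  Read 'e': push. Stack: eabce
  Read 'e': matches stack top 'e' => pop. Stack: eabc
Final stack: "eabc" (length 4)

4


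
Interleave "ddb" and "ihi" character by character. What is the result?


Interleaving "ddb" and "ihi":
  Position 0: 'd' from first, 'i' from second => "di"
  Position 1: 'd' from first, 'h' from second => "dh"
  Position 2: 'b' from first, 'i' from second => "bi"
Result: didhbi

didhbi


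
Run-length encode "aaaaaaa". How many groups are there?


Input: aaaaaaa
Scanning for consecutive runs:
  Group 1: 'a' x 7 (positions 0-6)
Total groups: 1

1


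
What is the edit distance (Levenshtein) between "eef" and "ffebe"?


Computing edit distance: "eef" -> "ffebe"
DP table:
           f    f    e    b    e
      0    1    2    3    4    5
  e   1    1    2    2    3    4
  e   2    2    2    2    3    3
  f   3    2    2    3    3    4
Edit distance = dp[3][5] = 4

4


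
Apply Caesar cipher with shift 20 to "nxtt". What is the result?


Caesar cipher: shift "nxtt" by 20
  'n' (pos 13) + 20 = pos 7 = 'h'
  'x' (pos 23) + 20 = pos 17 = 'r'
  't' (pos 19) + 20 = pos 13 = 'n'
  't' (pos 19) + 20 = pos 13 = 'n'
Result: hrnn

hrnn


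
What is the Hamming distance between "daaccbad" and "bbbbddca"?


Comparing "daaccbad" and "bbbbddca" position by position:
  Position 0: 'd' vs 'b' => differ
  Position 1: 'a' vs 'b' => differ
  Position 2: 'a' vs 'b' => differ
  Position 3: 'c' vs 'b' => differ
  Position 4: 'c' vs 'd' => differ
  Position 5: 'b' vs 'd' => differ
  Position 6: 'a' vs 'c' => differ
  Position 7: 'd' vs 'a' => differ
Total differences (Hamming distance): 8

8


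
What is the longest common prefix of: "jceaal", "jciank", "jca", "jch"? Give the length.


Words: jceaal, jciank, jca, jch
  Position 0: all 'j' => match
  Position 1: all 'c' => match
  Position 2: ('e', 'i', 'a', 'h') => mismatch, stop
LCP = "jc" (length 2)

2


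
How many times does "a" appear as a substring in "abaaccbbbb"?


Searching for "a" in "abaaccbbbb"
Scanning each position:
  Position 0: "a" => MATCH
  Position 1: "b" => no
  Position 2: "a" => MATCH
  Position 3: "a" => MATCH
  Position 4: "c" => no
  Position 5: "c" => no
  Position 6: "b" => no
  Position 7: "b" => no
  Position 8: "b" => no
  Position 9: "b" => no
Total occurrences: 3

3


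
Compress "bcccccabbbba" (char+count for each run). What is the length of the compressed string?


Input: bcccccabbbba
Runs:
  'b' x 1 => "b1"
  'c' x 5 => "c5"
  'a' x 1 => "a1"
  'b' x 4 => "b4"
  'a' x 1 => "a1"
Compressed: "b1c5a1b4a1"
Compressed length: 10

10


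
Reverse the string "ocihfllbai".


Input: ocihfllbai
Reading characters right to left:
  Position 9: 'i'
  Position 8: 'a'
  Position 7: 'b'
  Position 6: 'l'
  Position 5: 'l'
  Position 4: 'f'
  Position 3: 'h'
  Position 2: 'i'
  Position 1: 'c'
  Position 0: 'o'
Reversed: iabllfhico

iabllfhico


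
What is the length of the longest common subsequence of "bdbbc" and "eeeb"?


LCS of "bdbbc" and "eeeb"
DP table:
           e    e    e    b
      0    0    0    0    0
  b   0    0    0    0    1
  d   0    0    0    0    1
  b   0    0    0    0    1
  b   0    0    0    0    1
  c   0    0    0    0    1
LCS length = dp[5][4] = 1

1


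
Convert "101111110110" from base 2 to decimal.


Input: "101111110110" in base 2
Positional expansion:
  Digit '1' (value 1) x 2^11 = 2048
  Digit '0' (value 0) x 2^10 = 0
  Digit '1' (value 1) x 2^9 = 512
  Digit '1' (value 1) x 2^8 = 256
  Digit '1' (value 1) x 2^7 = 128
  Digit '1' (value 1) x 2^6 = 64
  Digit '1' (value 1) x 2^5 = 32
  Digit '1' (value 1) x 2^4 = 16
  Digit '0' (value 0) x 2^3 = 0
  Digit '1' (value 1) x 2^2 = 4
  Digit '1' (value 1) x 2^1 = 2
  Digit '0' (value 0) x 2^0 = 0
Sum = 3062

3062


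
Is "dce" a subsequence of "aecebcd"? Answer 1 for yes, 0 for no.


Check if "dce" is a subsequence of "aecebcd"
Greedy scan:
  Position 0 ('a'): no match needed
  Position 1 ('e'): no match needed
  Position 2 ('c'): no match needed
  Position 3 ('e'): no match needed
  Position 4 ('b'): no match needed
  Position 5 ('c'): no match needed
  Position 6 ('d'): matches sub[0] = 'd'
Only matched 1/3 characters => not a subsequence

0


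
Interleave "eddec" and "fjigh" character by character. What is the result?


Interleaving "eddec" and "fjigh":
  Position 0: 'e' from first, 'f' from second => "ef"
  Position 1: 'd' from first, 'j' from second => "dj"
  Position 2: 'd' from first, 'i' from second => "di"
  Position 3: 'e' from first, 'g' from second => "eg"
  Position 4: 'c' from first, 'h' from second => "ch"
Result: efdjdiegch

efdjdiegch


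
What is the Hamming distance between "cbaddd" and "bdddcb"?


Comparing "cbaddd" and "bdddcb" position by position:
  Position 0: 'c' vs 'b' => differ
  Position 1: 'b' vs 'd' => differ
  Position 2: 'a' vs 'd' => differ
  Position 3: 'd' vs 'd' => same
  Position 4: 'd' vs 'c' => differ
  Position 5: 'd' vs 'b' => differ
Total differences (Hamming distance): 5

5


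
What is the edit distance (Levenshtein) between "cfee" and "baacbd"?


Computing edit distance: "cfee" -> "baacbd"
DP table:
           b    a    a    c    b    d
      0    1    2    3    4    5    6
  c   1    1    2    3    3    4    5
  f   2    2    2    3    4    4    5
  e   3    3    3    3    4    5    5
  e   4    4    4    4    4    5    6
Edit distance = dp[4][6] = 6

6


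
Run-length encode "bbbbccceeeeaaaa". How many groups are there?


Input: bbbbccceeeeaaaa
Scanning for consecutive runs:
  Group 1: 'b' x 4 (positions 0-3)
  Group 2: 'c' x 3 (positions 4-6)
  Group 3: 'e' x 4 (positions 7-10)
  Group 4: 'a' x 4 (positions 11-14)
Total groups: 4

4


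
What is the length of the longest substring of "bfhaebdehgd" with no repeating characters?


Input: "bfhaebdehgd"
Sliding window (track last position of each char):
  Position 0 ('b'): window [0,0] length 1 -- new best
  Position 1 ('f'): window [0,1] length 2 -- new best
  Position 2 ('h'): window [0,2] length 3 -- new best
  Position 3 ('a'): window [0,3] length 4 -- new best
  Position 4 ('e'): window [0,4] length 5 -- new best
  Position 5 ('b'): repeat (last at 0), move window start to 1
  Position 5 ('b'): window [1,5] length 5
  Position 6 ('d'): window [1,6] length 6 -- new best
  Position 7 ('e'): repeat (last at 4), move window start to 5
  Position 7 ('e'): window [5,7] length 3
  Position 8 ('h'): window [5,8] length 4
  Position 9 ('g'): window [5,9] length 5
  Position 10 ('d'): repeat (last at 6), move window start to 7
  Position 10 ('d'): window [7,10] length 4
Longest substring with no repeats: "fhaebd" with length 6

6


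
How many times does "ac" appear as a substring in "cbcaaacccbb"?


Searching for "ac" in "cbcaaacccbb"
Scanning each position:
  Position 0: "cb" => no
  Position 1: "bc" => no
  Position 2: "ca" => no
  Position 3: "aa" => no
  Position 4: "aa" => no
  Position 5: "ac" => MATCH
  Position 6: "cc" => no
  Position 7: "cc" => no
  Position 8: "cb" => no
  Position 9: "bb" => no
Total occurrences: 1

1


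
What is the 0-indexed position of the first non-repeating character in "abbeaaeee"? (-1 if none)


Input: abbeaaeee
Character frequencies:
  'a': 3
  'b': 2
  'e': 4
Scanning left to right for freq == 1:
  Position 0 ('a'): freq=3, skip
  Position 1 ('b'): freq=2, skip
  Position 2 ('b'): freq=2, skip
  Position 3 ('e'): freq=4, skip
  Position 4 ('a'): freq=3, skip
  Position 5 ('a'): freq=3, skip
  Position 6 ('e'): freq=4, skip
  Position 7 ('e'): freq=4, skip
  Position 8 ('e'): freq=4, skip
  No unique character found => answer = -1

-1


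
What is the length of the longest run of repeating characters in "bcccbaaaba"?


Input: "bcccbaaaba"
Scanning for longest run:
  Position 1 ('c'): new char, reset run to 1
  Position 2 ('c'): continues run of 'c', length=2
  Position 3 ('c'): continues run of 'c', length=3
  Position 4 ('b'): new char, reset run to 1
  Position 5 ('a'): new char, reset run to 1
  Position 6 ('a'): continues run of 'a', length=2
  Position 7 ('a'): continues run of 'a', length=3
  Position 8 ('b'): new char, reset run to 1
  Position 9 ('a'): new char, reset run to 1
Longest run: 'c' with length 3

3


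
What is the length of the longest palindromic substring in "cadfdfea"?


Input: "cadfdfea"
Checking substrings for palindromes:
  [2:5] "dfd" (len 3) => palindrome
  [3:6] "fdf" (len 3) => palindrome
Longest palindromic substring: "dfd" with length 3

3


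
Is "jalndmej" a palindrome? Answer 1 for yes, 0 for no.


Input: jalndmej
Reversed: jemdnlaj
  Compare pos 0 ('j') with pos 7 ('j'): match
  Compare pos 1 ('a') with pos 6 ('e'): MISMATCH
  Compare pos 2 ('l') with pos 5 ('m'): MISMATCH
  Compare pos 3 ('n') with pos 4 ('d'): MISMATCH
Result: not a palindrome

0


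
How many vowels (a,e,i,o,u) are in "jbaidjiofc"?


Input: jbaidjiofc
Checking each character:
  'j' at position 0: consonant
  'b' at position 1: consonant
  'a' at position 2: vowel (running total: 1)
  'i' at position 3: vowel (running total: 2)
  'd' at position 4: consonant
  'j' at position 5: consonant
  'i' at position 6: vowel (running total: 3)
  'o' at position 7: vowel (running total: 4)
  'f' at position 8: consonant
  'c' at position 9: consonant
Total vowels: 4

4


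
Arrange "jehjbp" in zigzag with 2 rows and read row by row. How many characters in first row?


Zigzag "jehjbp" into 2 rows:
Placing characters:
  'j' => row 0
  'e' => row 1
  'h' => row 0
  'j' => row 1
  'b' => row 0
  'p' => row 1
Rows:
  Row 0: "jhb"
  Row 1: "ejp"
First row length: 3

3


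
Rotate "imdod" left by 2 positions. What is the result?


Input: "imdod", rotate left by 2
First 2 characters: "im"
Remaining characters: "dod"
Concatenate remaining + first: "dod" + "im" = "dodim"

dodim


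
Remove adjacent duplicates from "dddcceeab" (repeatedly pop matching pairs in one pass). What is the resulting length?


Input: dddcceeab
Stack-based adjacent duplicate removal:
  Read 'd': push. Stack: d
  Read 'd': matches stack top 'd' => pop. Stack: (empty)
  Read 'd': push. Stack: d
  Read 'c': push. Stack: dc
  Read 'c': matches stack top 'c' => pop. Stack: d
  Read 'e': push. Stack: de
  Read 'e': matches stack top 'e' => pop. Stack: d
  Read 'a': push. Stack: da
  Read 'b': push. Stack: dab
Final stack: "dab" (length 3)

3


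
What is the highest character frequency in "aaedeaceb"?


Input: aaedeaceb
Character counts:
  'a': 3
  'b': 1
  'c': 1
  'd': 1
  'e': 3
Maximum frequency: 3

3


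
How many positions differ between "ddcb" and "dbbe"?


Comparing "ddcb" and "dbbe" position by position:
  Position 0: 'd' vs 'd' => same
  Position 1: 'd' vs 'b' => DIFFER
  Position 2: 'c' vs 'b' => DIFFER
  Position 3: 'b' vs 'e' => DIFFER
Positions that differ: 3

3


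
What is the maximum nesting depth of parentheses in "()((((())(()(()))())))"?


Input: "()((((())(()(()))())))"
Tracking depth:
  Position 0 '(': depth becomes 1
  Position 1 ')': depth becomes 0
  Position 2 '(': depth becomes 1
  Position 3 '(': depth becomes 2
  Position 4 '(': depth becomes 3
  Position 5 '(': depth becomes 4
  Position 6 '(': depth becomes 5
  Position 7 ')': depth becomes 4
  Position 8 ')': depth becomes 3
  Position 9 '(': depth becomes 4
  Position 10 '(': depth becomes 5
  Position 11 ')': depth becomes 4
  Position 12 '(': depth becomes 5
  Position 13 '(': depth becomes 6
  Position 14 ')': depth becomes 5
  Position 15 ')': depth becomes 4
  Position 16 ')': depth becomes 3
  Position 17 '(': depth becomes 4
  Position 18 ')': depth becomes 3
  Position 19 ')': depth becomes 2
  Position 20 ')': depth becomes 1
  Position 21 ')': depth becomes 0
Maximum depth reached: 6

6


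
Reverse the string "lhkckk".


Input: lhkckk
Reading characters right to left:
  Position 5: 'k'
  Position 4: 'k'
  Position 3: 'c'
  Position 2: 'k'
  Position 1: 'h'
  Position 0: 'l'
Reversed: kkckhl

kkckhl


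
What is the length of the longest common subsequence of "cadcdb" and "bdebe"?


LCS of "cadcdb" and "bdebe"
DP table:
           b    d    e    b    e
      0    0    0    0    0    0
  c   0    0    0    0    0    0
  a   0    0    0    0    0    0
  d   0    0    1    1    1    1
  c   0    0    1    1    1    1
  d   0    0    1    1    1    1
  b   0    1    1    1    2    2
LCS length = dp[6][5] = 2

2


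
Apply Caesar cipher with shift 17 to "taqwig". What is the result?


Caesar cipher: shift "taqwig" by 17
  't' (pos 19) + 17 = pos 10 = 'k'
  'a' (pos 0) + 17 = pos 17 = 'r'
  'q' (pos 16) + 17 = pos 7 = 'h'
  'w' (pos 22) + 17 = pos 13 = 'n'
  'i' (pos 8) + 17 = pos 25 = 'z'
  'g' (pos 6) + 17 = pos 23 = 'x'
Result: krhnzx

krhnzx


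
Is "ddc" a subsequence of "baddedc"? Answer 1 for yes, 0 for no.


Check if "ddc" is a subsequence of "baddedc"
Greedy scan:
  Position 0 ('b'): no match needed
  Position 1 ('a'): no match needed
  Position 2 ('d'): matches sub[0] = 'd'
  Position 3 ('d'): matches sub[1] = 'd'
  Position 4 ('e'): no match needed
  Position 5 ('d'): no match needed
  Position 6 ('c'): matches sub[2] = 'c'
All 3 characters matched => is a subsequence

1


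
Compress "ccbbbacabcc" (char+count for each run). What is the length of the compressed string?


Input: ccbbbacabcc
Runs:
  'c' x 2 => "c2"
  'b' x 3 => "b3"
  'a' x 1 => "a1"
  'c' x 1 => "c1"
  'a' x 1 => "a1"
  'b' x 1 => "b1"
  'c' x 2 => "c2"
Compressed: "c2b3a1c1a1b1c2"
Compressed length: 14

14


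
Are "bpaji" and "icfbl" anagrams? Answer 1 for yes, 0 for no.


Strings: "bpaji", "icfbl"
Sorted first:  abijp
Sorted second: bcfil
Differ at position 0: 'a' vs 'b' => not anagrams

0


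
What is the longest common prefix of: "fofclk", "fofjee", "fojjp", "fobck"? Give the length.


Words: fofclk, fofjee, fojjp, fobck
  Position 0: all 'f' => match
  Position 1: all 'o' => match
  Position 2: ('f', 'f', 'j', 'b') => mismatch, stop
LCP = "fo" (length 2)

2
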